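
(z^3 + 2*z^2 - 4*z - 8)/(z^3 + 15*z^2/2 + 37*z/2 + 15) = 2*(z^2 - 4)/(2*z^2 + 11*z + 15)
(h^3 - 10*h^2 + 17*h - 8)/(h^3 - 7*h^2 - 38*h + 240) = (h^2 - 2*h + 1)/(h^2 + h - 30)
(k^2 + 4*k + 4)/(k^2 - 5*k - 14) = (k + 2)/(k - 7)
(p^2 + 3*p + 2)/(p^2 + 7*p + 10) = (p + 1)/(p + 5)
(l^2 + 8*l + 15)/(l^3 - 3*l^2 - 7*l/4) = 4*(l^2 + 8*l + 15)/(l*(4*l^2 - 12*l - 7))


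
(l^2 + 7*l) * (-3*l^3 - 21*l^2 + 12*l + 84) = -3*l^5 - 42*l^4 - 135*l^3 + 168*l^2 + 588*l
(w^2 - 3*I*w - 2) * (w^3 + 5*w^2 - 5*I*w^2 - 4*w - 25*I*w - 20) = w^5 + 5*w^4 - 8*I*w^4 - 21*w^3 - 40*I*w^3 - 105*w^2 + 22*I*w^2 + 8*w + 110*I*w + 40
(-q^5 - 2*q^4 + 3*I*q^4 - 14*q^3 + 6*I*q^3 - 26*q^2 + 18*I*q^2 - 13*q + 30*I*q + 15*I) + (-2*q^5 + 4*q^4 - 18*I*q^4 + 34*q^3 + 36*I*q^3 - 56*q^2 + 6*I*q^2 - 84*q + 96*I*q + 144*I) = -3*q^5 + 2*q^4 - 15*I*q^4 + 20*q^3 + 42*I*q^3 - 82*q^2 + 24*I*q^2 - 97*q + 126*I*q + 159*I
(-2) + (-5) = -7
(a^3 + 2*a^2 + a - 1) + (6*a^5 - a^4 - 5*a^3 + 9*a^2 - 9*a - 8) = 6*a^5 - a^4 - 4*a^3 + 11*a^2 - 8*a - 9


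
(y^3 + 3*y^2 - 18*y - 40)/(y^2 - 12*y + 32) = (y^2 + 7*y + 10)/(y - 8)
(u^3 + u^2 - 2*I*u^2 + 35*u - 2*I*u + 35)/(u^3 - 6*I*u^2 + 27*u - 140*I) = (u + 1)/(u - 4*I)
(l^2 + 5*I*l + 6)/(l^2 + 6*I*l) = (l - I)/l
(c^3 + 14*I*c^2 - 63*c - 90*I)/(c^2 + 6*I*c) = c + 8*I - 15/c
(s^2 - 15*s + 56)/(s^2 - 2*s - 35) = (s - 8)/(s + 5)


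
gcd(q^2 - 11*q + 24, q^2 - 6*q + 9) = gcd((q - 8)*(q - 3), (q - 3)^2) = q - 3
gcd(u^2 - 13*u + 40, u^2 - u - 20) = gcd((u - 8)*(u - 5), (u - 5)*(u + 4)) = u - 5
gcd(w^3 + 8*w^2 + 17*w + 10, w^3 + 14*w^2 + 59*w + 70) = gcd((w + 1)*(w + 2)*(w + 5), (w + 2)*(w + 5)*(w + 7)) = w^2 + 7*w + 10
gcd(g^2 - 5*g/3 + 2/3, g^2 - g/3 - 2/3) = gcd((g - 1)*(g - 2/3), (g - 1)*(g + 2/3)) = g - 1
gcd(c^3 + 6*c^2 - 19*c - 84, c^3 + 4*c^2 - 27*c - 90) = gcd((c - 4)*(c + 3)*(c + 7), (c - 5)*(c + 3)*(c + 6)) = c + 3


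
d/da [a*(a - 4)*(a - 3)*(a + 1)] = 4*a^3 - 18*a^2 + 10*a + 12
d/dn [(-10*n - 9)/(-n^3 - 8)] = (-20*n^3 - 27*n^2 + 80)/(n^6 + 16*n^3 + 64)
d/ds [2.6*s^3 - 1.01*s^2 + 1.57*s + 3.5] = 7.8*s^2 - 2.02*s + 1.57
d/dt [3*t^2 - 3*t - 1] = 6*t - 3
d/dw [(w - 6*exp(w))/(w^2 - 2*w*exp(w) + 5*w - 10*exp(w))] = ((1 - 6*exp(w))*(w^2 - 2*w*exp(w) + 5*w - 10*exp(w)) + (w - 6*exp(w))*(2*w*exp(w) - 2*w + 12*exp(w) - 5))/(w^2 - 2*w*exp(w) + 5*w - 10*exp(w))^2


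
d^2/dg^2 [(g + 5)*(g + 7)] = 2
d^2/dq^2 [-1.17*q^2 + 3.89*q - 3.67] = -2.34000000000000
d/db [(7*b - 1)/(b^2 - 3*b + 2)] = (-7*b^2 + 2*b + 11)/(b^4 - 6*b^3 + 13*b^2 - 12*b + 4)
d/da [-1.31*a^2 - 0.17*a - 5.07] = -2.62*a - 0.17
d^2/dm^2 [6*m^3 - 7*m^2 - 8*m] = 36*m - 14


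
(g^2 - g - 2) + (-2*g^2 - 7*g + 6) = -g^2 - 8*g + 4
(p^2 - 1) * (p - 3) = p^3 - 3*p^2 - p + 3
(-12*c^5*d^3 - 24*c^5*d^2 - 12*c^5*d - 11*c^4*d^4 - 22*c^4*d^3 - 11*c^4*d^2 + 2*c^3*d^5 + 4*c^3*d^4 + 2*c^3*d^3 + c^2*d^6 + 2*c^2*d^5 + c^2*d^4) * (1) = -12*c^5*d^3 - 24*c^5*d^2 - 12*c^5*d - 11*c^4*d^4 - 22*c^4*d^3 - 11*c^4*d^2 + 2*c^3*d^5 + 4*c^3*d^4 + 2*c^3*d^3 + c^2*d^6 + 2*c^2*d^5 + c^2*d^4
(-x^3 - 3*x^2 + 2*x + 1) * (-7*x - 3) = 7*x^4 + 24*x^3 - 5*x^2 - 13*x - 3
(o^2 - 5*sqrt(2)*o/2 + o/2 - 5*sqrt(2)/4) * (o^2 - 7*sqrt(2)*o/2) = o^4 - 6*sqrt(2)*o^3 + o^3/2 - 3*sqrt(2)*o^2 + 35*o^2/2 + 35*o/4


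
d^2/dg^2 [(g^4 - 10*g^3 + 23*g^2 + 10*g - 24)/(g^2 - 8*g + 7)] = 2*(g^3 - 21*g^2 + 147*g - 319)/(g^3 - 21*g^2 + 147*g - 343)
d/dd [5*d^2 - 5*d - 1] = 10*d - 5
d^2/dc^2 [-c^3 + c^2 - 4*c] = 2 - 6*c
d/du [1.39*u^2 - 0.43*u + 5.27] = 2.78*u - 0.43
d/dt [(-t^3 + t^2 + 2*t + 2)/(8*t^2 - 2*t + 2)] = (-2*t^4 + t^3 - 6*t^2 - 7*t + 2)/(16*t^4 - 8*t^3 + 9*t^2 - 2*t + 1)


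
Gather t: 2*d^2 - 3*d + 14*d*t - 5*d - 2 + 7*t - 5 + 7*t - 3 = 2*d^2 - 8*d + t*(14*d + 14) - 10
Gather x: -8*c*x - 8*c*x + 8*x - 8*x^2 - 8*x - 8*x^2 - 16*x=-16*x^2 + x*(-16*c - 16)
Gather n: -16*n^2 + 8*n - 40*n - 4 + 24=-16*n^2 - 32*n + 20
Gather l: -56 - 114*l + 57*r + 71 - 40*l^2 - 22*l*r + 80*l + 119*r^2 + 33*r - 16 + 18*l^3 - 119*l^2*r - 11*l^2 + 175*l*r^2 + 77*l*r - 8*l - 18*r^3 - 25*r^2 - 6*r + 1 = 18*l^3 + l^2*(-119*r - 51) + l*(175*r^2 + 55*r - 42) - 18*r^3 + 94*r^2 + 84*r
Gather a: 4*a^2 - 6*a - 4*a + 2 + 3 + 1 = 4*a^2 - 10*a + 6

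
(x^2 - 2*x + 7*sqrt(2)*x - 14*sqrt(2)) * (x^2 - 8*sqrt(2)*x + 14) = x^4 - 2*x^3 - sqrt(2)*x^3 - 98*x^2 + 2*sqrt(2)*x^2 + 98*sqrt(2)*x + 196*x - 196*sqrt(2)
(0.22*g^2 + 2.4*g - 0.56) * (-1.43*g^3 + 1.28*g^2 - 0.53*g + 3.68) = -0.3146*g^5 - 3.1504*g^4 + 3.7562*g^3 - 1.1792*g^2 + 9.1288*g - 2.0608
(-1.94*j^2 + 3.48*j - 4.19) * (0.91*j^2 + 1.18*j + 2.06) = -1.7654*j^4 + 0.877600000000001*j^3 - 3.7029*j^2 + 2.2246*j - 8.6314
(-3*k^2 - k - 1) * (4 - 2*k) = 6*k^3 - 10*k^2 - 2*k - 4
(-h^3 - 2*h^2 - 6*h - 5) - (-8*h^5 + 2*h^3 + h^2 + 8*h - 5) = 8*h^5 - 3*h^3 - 3*h^2 - 14*h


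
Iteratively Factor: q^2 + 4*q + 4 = (q + 2)*(q + 2)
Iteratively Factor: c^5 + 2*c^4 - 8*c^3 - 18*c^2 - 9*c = (c + 1)*(c^4 + c^3 - 9*c^2 - 9*c) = c*(c + 1)*(c^3 + c^2 - 9*c - 9) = c*(c + 1)^2*(c^2 - 9) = c*(c + 1)^2*(c + 3)*(c - 3)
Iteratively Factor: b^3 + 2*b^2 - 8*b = (b)*(b^2 + 2*b - 8) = b*(b + 4)*(b - 2)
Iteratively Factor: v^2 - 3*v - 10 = (v - 5)*(v + 2)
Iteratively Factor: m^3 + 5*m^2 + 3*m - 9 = (m + 3)*(m^2 + 2*m - 3) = (m - 1)*(m + 3)*(m + 3)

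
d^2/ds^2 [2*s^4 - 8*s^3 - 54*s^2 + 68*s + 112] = 24*s^2 - 48*s - 108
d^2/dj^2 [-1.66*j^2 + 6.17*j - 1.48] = -3.32000000000000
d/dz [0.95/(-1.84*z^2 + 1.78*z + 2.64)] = (3.496*z - 1.691)/(-1.84*z^2 + 1.78*z + 2.64)^2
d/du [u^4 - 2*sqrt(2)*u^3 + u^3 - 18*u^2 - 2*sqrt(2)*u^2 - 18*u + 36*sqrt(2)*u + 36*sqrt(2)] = 4*u^3 - 6*sqrt(2)*u^2 + 3*u^2 - 36*u - 4*sqrt(2)*u - 18 + 36*sqrt(2)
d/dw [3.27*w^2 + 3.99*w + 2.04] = 6.54*w + 3.99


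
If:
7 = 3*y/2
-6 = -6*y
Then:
No Solution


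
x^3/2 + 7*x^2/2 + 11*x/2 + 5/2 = (x/2 + 1/2)*(x + 1)*(x + 5)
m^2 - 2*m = m*(m - 2)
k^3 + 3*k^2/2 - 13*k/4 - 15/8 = (k - 3/2)*(k + 1/2)*(k + 5/2)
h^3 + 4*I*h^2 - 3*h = h*(h + I)*(h + 3*I)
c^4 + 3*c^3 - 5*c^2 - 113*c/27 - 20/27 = (c - 5/3)*(c + 1/3)^2*(c + 4)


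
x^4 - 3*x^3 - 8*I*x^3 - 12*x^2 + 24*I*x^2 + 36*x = x*(x - 3)*(x - 6*I)*(x - 2*I)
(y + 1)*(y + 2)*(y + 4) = y^3 + 7*y^2 + 14*y + 8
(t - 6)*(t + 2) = t^2 - 4*t - 12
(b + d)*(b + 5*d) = b^2 + 6*b*d + 5*d^2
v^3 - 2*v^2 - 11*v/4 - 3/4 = (v - 3)*(v + 1/2)^2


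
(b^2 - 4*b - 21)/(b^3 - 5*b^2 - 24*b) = (b - 7)/(b*(b - 8))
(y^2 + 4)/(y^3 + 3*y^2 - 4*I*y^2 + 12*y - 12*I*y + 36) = (y - 2*I)/(y^2 + y*(3 - 6*I) - 18*I)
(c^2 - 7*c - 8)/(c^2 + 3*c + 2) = (c - 8)/(c + 2)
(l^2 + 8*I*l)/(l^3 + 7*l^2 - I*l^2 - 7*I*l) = (l + 8*I)/(l^2 + l*(7 - I) - 7*I)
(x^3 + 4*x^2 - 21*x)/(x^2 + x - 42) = x*(x - 3)/(x - 6)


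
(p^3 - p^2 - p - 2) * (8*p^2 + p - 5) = 8*p^5 - 7*p^4 - 14*p^3 - 12*p^2 + 3*p + 10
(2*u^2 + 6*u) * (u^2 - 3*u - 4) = 2*u^4 - 26*u^2 - 24*u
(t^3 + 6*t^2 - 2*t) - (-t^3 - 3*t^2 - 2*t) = 2*t^3 + 9*t^2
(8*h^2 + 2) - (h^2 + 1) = 7*h^2 + 1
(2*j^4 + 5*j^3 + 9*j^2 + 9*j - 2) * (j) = 2*j^5 + 5*j^4 + 9*j^3 + 9*j^2 - 2*j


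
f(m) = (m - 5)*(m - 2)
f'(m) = 2*m - 7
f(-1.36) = 21.37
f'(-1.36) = -9.72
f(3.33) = -2.22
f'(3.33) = -0.34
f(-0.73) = 15.64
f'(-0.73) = -8.46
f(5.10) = 0.31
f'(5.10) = 3.20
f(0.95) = 4.25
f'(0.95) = -5.10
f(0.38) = 7.48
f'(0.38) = -6.24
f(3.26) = -2.19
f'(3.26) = -0.48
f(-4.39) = 60.00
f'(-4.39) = -15.78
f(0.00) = 10.00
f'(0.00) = -7.00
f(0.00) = 10.00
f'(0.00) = -7.00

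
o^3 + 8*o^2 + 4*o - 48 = (o - 2)*(o + 4)*(o + 6)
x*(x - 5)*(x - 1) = x^3 - 6*x^2 + 5*x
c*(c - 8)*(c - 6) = c^3 - 14*c^2 + 48*c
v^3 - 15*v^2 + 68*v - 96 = (v - 8)*(v - 4)*(v - 3)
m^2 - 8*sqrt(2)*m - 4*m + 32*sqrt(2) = (m - 4)*(m - 8*sqrt(2))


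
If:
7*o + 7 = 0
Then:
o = -1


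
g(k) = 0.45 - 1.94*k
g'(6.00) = -1.94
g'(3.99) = -1.94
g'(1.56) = -1.94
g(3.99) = -7.29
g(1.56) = -2.58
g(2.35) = -4.11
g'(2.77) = -1.94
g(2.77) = -4.92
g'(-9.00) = -1.94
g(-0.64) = 1.69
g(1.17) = -1.82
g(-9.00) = 17.91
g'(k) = -1.94000000000000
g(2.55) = -4.50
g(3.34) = -6.03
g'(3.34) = -1.94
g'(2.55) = -1.94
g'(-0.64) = -1.94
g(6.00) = -11.19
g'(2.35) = -1.94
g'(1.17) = -1.94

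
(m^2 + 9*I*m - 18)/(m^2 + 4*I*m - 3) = (m + 6*I)/(m + I)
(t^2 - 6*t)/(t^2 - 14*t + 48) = t/(t - 8)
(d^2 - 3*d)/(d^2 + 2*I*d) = (d - 3)/(d + 2*I)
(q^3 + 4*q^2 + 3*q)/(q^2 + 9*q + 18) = q*(q + 1)/(q + 6)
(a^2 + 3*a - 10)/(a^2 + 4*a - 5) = (a - 2)/(a - 1)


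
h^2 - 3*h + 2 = (h - 2)*(h - 1)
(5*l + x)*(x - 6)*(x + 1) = 5*l*x^2 - 25*l*x - 30*l + x^3 - 5*x^2 - 6*x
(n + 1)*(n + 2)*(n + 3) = n^3 + 6*n^2 + 11*n + 6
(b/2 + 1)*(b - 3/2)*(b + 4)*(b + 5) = b^4/2 + 19*b^3/4 + 43*b^2/4 - 17*b/2 - 30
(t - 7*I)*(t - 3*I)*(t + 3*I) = t^3 - 7*I*t^2 + 9*t - 63*I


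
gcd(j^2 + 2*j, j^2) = j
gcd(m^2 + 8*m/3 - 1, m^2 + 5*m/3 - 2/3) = m - 1/3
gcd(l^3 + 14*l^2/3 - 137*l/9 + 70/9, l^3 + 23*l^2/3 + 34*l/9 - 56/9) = l^2 + 19*l/3 - 14/3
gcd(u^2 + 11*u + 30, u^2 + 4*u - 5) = u + 5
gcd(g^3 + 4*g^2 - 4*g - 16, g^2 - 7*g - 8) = 1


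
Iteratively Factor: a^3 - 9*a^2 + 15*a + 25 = (a + 1)*(a^2 - 10*a + 25) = (a - 5)*(a + 1)*(a - 5)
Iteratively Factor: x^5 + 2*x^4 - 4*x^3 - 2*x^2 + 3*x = (x + 3)*(x^4 - x^3 - x^2 + x) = (x + 1)*(x + 3)*(x^3 - 2*x^2 + x) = x*(x + 1)*(x + 3)*(x^2 - 2*x + 1) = x*(x - 1)*(x + 1)*(x + 3)*(x - 1)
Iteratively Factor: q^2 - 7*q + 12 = (q - 3)*(q - 4)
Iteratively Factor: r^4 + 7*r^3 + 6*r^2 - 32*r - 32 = (r + 4)*(r^3 + 3*r^2 - 6*r - 8) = (r + 1)*(r + 4)*(r^2 + 2*r - 8) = (r - 2)*(r + 1)*(r + 4)*(r + 4)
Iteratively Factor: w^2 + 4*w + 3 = (w + 3)*(w + 1)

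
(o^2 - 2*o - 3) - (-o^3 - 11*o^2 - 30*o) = o^3 + 12*o^2 + 28*o - 3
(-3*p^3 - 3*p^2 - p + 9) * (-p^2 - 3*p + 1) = 3*p^5 + 12*p^4 + 7*p^3 - 9*p^2 - 28*p + 9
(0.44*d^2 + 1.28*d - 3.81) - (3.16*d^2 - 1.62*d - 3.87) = -2.72*d^2 + 2.9*d + 0.0600000000000001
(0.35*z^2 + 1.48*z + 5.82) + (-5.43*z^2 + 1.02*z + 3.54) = -5.08*z^2 + 2.5*z + 9.36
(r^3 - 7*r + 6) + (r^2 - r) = r^3 + r^2 - 8*r + 6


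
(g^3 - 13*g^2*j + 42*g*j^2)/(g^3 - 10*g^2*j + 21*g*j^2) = (g - 6*j)/(g - 3*j)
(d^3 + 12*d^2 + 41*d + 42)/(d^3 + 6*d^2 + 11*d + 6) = (d + 7)/(d + 1)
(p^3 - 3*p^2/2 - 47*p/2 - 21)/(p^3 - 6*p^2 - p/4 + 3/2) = 2*(2*p^2 + 9*p + 7)/(4*p^2 - 1)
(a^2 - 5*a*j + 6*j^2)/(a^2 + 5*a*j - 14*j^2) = (a - 3*j)/(a + 7*j)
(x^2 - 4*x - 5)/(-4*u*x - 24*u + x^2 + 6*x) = (-x^2 + 4*x + 5)/(4*u*x + 24*u - x^2 - 6*x)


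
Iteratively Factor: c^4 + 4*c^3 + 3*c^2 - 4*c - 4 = (c + 2)*(c^3 + 2*c^2 - c - 2) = (c + 2)^2*(c^2 - 1) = (c - 1)*(c + 2)^2*(c + 1)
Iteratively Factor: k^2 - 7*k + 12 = (k - 3)*(k - 4)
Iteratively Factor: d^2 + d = (d + 1)*(d)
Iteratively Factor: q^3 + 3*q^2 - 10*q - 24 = (q + 2)*(q^2 + q - 12) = (q - 3)*(q + 2)*(q + 4)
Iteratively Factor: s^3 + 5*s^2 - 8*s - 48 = (s - 3)*(s^2 + 8*s + 16) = (s - 3)*(s + 4)*(s + 4)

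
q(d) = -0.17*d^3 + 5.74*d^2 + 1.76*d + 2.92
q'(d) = -0.51*d^2 + 11.48*d + 1.76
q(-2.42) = 34.69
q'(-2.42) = -29.01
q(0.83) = 8.24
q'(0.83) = 10.94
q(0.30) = 3.96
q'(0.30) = 5.16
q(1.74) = 22.47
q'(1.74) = 20.19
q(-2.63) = 41.09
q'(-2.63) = -31.96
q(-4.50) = 126.73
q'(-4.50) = -60.23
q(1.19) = 12.86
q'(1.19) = 14.70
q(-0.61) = 4.02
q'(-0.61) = -5.43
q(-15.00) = 1841.77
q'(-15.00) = -285.19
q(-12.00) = 1102.12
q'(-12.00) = -209.44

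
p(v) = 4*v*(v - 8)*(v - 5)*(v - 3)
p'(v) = 4*v*(v - 8)*(v - 5) + 4*v*(v - 8)*(v - 3) + 4*v*(v - 5)*(v - 3) + 4*(v - 8)*(v - 5)*(v - 3) = 16*v^3 - 192*v^2 + 632*v - 480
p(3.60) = 53.22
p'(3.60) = 53.38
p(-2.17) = 3272.28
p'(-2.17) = -2919.04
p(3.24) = 26.06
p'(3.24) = 96.34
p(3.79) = 61.01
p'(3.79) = 28.41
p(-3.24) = 7490.02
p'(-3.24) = -5087.41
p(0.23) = -94.45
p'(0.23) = -344.60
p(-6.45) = 40338.97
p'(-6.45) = -16837.46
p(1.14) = -224.59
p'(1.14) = 14.66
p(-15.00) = 496800.00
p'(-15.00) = -107160.00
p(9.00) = 864.00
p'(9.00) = 1320.00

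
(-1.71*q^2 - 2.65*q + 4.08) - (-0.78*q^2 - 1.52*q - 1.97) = -0.93*q^2 - 1.13*q + 6.05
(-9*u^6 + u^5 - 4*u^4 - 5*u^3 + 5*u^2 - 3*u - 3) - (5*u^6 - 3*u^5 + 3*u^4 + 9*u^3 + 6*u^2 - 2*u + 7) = -14*u^6 + 4*u^5 - 7*u^4 - 14*u^3 - u^2 - u - 10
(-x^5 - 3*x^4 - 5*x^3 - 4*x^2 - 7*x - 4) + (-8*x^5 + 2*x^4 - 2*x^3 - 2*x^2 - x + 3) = -9*x^5 - x^4 - 7*x^3 - 6*x^2 - 8*x - 1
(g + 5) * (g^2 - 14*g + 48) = g^3 - 9*g^2 - 22*g + 240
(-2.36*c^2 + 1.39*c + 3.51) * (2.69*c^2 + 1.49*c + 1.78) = -6.3484*c^4 + 0.2227*c^3 + 7.3122*c^2 + 7.7041*c + 6.2478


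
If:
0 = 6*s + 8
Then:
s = -4/3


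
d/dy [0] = 0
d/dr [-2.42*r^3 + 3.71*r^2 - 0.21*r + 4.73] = -7.26*r^2 + 7.42*r - 0.21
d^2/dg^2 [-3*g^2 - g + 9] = -6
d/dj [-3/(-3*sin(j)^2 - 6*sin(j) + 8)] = -18*(sin(j) + 1)*cos(j)/(3*sin(j)^2 + 6*sin(j) - 8)^2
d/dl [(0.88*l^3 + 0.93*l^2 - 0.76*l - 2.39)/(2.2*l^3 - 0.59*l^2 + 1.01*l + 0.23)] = (-2.5652*l^4 + 5.1216*l^3 + 16.8721*l^2 - 2.3924*l + 2.2391)/(4.84*l^6 - 2.596*l^5 + 4.7921*l^4 - 0.1798*l^3 + 0.7487*l^2 + 0.4646*l + 0.0529)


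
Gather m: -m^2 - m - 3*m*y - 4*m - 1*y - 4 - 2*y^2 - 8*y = -m^2 + m*(-3*y - 5) - 2*y^2 - 9*y - 4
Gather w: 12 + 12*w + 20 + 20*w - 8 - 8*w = 24*w + 24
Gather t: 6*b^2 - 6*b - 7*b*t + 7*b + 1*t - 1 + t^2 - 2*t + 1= 6*b^2 + b + t^2 + t*(-7*b - 1)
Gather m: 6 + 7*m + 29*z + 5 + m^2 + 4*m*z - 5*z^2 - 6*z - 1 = m^2 + m*(4*z + 7) - 5*z^2 + 23*z + 10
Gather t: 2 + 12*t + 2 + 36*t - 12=48*t - 8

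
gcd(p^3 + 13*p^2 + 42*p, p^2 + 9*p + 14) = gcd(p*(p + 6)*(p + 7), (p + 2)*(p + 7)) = p + 7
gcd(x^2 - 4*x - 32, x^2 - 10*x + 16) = x - 8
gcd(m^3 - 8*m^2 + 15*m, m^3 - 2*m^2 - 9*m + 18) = m - 3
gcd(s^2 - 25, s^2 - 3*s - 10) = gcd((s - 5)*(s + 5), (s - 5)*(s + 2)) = s - 5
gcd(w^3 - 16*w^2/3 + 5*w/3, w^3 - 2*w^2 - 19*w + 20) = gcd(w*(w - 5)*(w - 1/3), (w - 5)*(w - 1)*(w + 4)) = w - 5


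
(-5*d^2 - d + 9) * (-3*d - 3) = 15*d^3 + 18*d^2 - 24*d - 27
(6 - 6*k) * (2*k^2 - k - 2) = -12*k^3 + 18*k^2 + 6*k - 12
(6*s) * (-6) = -36*s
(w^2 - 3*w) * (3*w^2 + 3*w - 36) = 3*w^4 - 6*w^3 - 45*w^2 + 108*w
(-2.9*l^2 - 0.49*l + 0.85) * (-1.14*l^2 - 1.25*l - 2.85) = 3.306*l^4 + 4.1836*l^3 + 7.9085*l^2 + 0.334*l - 2.4225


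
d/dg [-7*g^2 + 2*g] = 2 - 14*g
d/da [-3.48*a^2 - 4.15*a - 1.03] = -6.96*a - 4.15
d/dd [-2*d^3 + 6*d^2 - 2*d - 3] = -6*d^2 + 12*d - 2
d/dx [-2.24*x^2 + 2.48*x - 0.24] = 2.48 - 4.48*x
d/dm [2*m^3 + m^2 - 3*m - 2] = 6*m^2 + 2*m - 3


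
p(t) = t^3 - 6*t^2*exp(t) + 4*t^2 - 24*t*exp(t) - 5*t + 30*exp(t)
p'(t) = -6*t^2*exp(t) + 3*t^2 - 36*t*exp(t) + 8*t + 6*exp(t) - 5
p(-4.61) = 10.22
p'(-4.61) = 22.32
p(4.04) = -9259.05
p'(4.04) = -13412.56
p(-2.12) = 25.52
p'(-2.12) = -1.83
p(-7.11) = -121.75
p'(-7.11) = 89.74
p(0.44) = 27.04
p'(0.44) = -17.98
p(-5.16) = -5.12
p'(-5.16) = 33.78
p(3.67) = -5366.87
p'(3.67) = -8057.76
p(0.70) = 19.46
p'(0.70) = -42.51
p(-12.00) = -1092.00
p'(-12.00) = 331.00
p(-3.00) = 26.39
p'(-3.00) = 0.99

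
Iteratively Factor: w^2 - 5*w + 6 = (w - 2)*(w - 3)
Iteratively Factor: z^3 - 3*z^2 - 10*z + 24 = (z - 4)*(z^2 + z - 6) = (z - 4)*(z - 2)*(z + 3)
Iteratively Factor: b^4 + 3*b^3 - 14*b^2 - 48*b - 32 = (b + 4)*(b^3 - b^2 - 10*b - 8) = (b - 4)*(b + 4)*(b^2 + 3*b + 2) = (b - 4)*(b + 1)*(b + 4)*(b + 2)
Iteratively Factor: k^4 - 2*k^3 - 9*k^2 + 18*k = (k - 2)*(k^3 - 9*k) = (k - 2)*(k + 3)*(k^2 - 3*k) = k*(k - 2)*(k + 3)*(k - 3)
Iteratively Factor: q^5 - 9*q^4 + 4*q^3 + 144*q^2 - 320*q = (q - 5)*(q^4 - 4*q^3 - 16*q^2 + 64*q) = (q - 5)*(q + 4)*(q^3 - 8*q^2 + 16*q) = q*(q - 5)*(q + 4)*(q^2 - 8*q + 16) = q*(q - 5)*(q - 4)*(q + 4)*(q - 4)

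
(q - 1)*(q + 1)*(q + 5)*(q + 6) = q^4 + 11*q^3 + 29*q^2 - 11*q - 30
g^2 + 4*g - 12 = (g - 2)*(g + 6)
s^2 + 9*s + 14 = (s + 2)*(s + 7)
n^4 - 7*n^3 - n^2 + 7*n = n*(n - 7)*(n - 1)*(n + 1)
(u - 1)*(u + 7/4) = u^2 + 3*u/4 - 7/4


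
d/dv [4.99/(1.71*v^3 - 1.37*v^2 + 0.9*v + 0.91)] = (-25.5987*v^2 + 13.6726*v - 4.491)/(1.71*v^3 - 1.37*v^2 + 0.9*v + 0.91)^2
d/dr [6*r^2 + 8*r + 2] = 12*r + 8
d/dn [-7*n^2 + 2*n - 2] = 2 - 14*n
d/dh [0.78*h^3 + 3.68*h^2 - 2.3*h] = 2.34*h^2 + 7.36*h - 2.3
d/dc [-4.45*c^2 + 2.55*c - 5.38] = 2.55 - 8.9*c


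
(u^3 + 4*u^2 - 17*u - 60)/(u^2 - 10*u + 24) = (u^2 + 8*u + 15)/(u - 6)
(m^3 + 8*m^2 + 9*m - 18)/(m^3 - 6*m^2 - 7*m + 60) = (m^2 + 5*m - 6)/(m^2 - 9*m + 20)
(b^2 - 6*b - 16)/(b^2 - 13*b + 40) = (b + 2)/(b - 5)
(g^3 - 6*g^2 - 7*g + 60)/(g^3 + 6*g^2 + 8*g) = (g^3 - 6*g^2 - 7*g + 60)/(g*(g^2 + 6*g + 8))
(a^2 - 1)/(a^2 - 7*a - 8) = (a - 1)/(a - 8)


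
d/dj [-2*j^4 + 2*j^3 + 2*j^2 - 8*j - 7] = -8*j^3 + 6*j^2 + 4*j - 8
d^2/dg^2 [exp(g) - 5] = exp(g)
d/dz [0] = 0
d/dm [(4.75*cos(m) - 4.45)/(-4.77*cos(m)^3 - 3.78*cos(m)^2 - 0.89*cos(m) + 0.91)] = (-45.315*cos(m)^3 + 45.7245*cos(m)^2 + 33.642*cos(m) - 0.362)*sin(m)/(22.7529*cos(m)^6 + 36.0612*cos(m)^5 + 22.779*cos(m)^4 - 1.953*cos(m)^3 - 6.0875*cos(m)^2 - 1.6198*cos(m) + 0.8281)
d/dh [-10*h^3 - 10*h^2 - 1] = 10*h*(-3*h - 2)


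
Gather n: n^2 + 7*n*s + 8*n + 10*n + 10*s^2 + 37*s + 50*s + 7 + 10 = n^2 + n*(7*s + 18) + 10*s^2 + 87*s + 17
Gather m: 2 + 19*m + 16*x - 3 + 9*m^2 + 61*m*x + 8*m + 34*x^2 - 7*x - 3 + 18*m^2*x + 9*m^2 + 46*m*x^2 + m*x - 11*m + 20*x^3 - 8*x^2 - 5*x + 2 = m^2*(18*x + 18) + m*(46*x^2 + 62*x + 16) + 20*x^3 + 26*x^2 + 4*x - 2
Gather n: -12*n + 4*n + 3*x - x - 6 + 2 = -8*n + 2*x - 4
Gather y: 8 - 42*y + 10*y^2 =10*y^2 - 42*y + 8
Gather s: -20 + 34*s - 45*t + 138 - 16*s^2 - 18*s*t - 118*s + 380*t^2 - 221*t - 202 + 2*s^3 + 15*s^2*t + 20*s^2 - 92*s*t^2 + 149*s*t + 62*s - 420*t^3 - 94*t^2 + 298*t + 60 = 2*s^3 + s^2*(15*t + 4) + s*(-92*t^2 + 131*t - 22) - 420*t^3 + 286*t^2 + 32*t - 24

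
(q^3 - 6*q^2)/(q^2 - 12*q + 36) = q^2/(q - 6)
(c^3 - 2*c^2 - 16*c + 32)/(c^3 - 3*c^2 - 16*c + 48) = (c - 2)/(c - 3)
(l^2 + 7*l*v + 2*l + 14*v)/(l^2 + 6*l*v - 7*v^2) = (-l - 2)/(-l + v)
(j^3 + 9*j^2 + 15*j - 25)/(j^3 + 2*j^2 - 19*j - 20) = (j^2 + 4*j - 5)/(j^2 - 3*j - 4)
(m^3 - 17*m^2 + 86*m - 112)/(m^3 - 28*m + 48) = (m^2 - 15*m + 56)/(m^2 + 2*m - 24)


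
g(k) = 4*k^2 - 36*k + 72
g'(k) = 8*k - 36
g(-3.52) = 248.28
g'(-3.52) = -64.16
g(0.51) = 54.68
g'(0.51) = -31.92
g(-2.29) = 175.42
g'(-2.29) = -54.32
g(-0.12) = 76.38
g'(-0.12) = -36.96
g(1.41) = 29.19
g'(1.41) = -24.72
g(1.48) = 27.48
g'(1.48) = -24.16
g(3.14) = -1.60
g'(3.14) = -10.88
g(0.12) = 67.74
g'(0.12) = -35.04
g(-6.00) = 432.00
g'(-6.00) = -84.00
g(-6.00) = 432.00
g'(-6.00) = -84.00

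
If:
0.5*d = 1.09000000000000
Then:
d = 2.18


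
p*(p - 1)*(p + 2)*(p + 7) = p^4 + 8*p^3 + 5*p^2 - 14*p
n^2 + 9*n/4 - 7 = (n - 7/4)*(n + 4)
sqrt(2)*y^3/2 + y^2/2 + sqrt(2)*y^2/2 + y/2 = y*(y + sqrt(2)/2)*(sqrt(2)*y/2 + sqrt(2)/2)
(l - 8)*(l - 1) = l^2 - 9*l + 8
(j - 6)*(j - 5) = j^2 - 11*j + 30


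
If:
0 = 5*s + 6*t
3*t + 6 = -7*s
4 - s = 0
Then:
No Solution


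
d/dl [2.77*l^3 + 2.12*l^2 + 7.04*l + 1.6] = 8.31*l^2 + 4.24*l + 7.04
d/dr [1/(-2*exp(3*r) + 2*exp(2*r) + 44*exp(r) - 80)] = (3*exp(2*r)/2 - exp(r) - 11)*exp(r)/(exp(3*r) - exp(2*r) - 22*exp(r) + 40)^2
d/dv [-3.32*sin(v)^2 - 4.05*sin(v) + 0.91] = -(6.64*sin(v) + 4.05)*cos(v)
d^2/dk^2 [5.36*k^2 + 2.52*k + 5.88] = 10.7200000000000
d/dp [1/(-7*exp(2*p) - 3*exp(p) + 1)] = (14*exp(p) + 3)*exp(p)/(7*exp(2*p) + 3*exp(p) - 1)^2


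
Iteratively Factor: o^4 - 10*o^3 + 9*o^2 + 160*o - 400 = (o - 5)*(o^3 - 5*o^2 - 16*o + 80) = (o - 5)^2*(o^2 - 16) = (o - 5)^2*(o + 4)*(o - 4)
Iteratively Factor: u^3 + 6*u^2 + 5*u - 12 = (u + 4)*(u^2 + 2*u - 3) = (u - 1)*(u + 4)*(u + 3)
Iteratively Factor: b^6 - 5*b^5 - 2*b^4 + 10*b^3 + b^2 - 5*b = (b - 1)*(b^5 - 4*b^4 - 6*b^3 + 4*b^2 + 5*b) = (b - 5)*(b - 1)*(b^4 + b^3 - b^2 - b) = b*(b - 5)*(b - 1)*(b^3 + b^2 - b - 1) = b*(b - 5)*(b - 1)*(b + 1)*(b^2 - 1) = b*(b - 5)*(b - 1)^2*(b + 1)*(b + 1)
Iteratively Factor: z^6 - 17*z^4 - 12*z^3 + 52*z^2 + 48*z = (z + 3)*(z^5 - 3*z^4 - 8*z^3 + 12*z^2 + 16*z) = z*(z + 3)*(z^4 - 3*z^3 - 8*z^2 + 12*z + 16) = z*(z + 1)*(z + 3)*(z^3 - 4*z^2 - 4*z + 16) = z*(z + 1)*(z + 2)*(z + 3)*(z^2 - 6*z + 8) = z*(z - 2)*(z + 1)*(z + 2)*(z + 3)*(z - 4)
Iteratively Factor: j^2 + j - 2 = (j + 2)*(j - 1)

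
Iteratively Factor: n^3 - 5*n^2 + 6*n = (n)*(n^2 - 5*n + 6) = n*(n - 2)*(n - 3)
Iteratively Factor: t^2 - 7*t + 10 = (t - 2)*(t - 5)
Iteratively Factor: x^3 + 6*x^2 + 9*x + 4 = (x + 4)*(x^2 + 2*x + 1) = (x + 1)*(x + 4)*(x + 1)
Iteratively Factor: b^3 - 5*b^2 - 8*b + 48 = (b + 3)*(b^2 - 8*b + 16) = (b - 4)*(b + 3)*(b - 4)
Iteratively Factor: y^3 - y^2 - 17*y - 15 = (y + 3)*(y^2 - 4*y - 5) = (y - 5)*(y + 3)*(y + 1)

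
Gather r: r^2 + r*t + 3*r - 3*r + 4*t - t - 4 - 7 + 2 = r^2 + r*t + 3*t - 9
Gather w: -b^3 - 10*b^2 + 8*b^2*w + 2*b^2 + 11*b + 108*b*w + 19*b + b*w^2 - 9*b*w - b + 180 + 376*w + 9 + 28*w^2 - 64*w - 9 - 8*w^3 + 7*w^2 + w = -b^3 - 8*b^2 + 29*b - 8*w^3 + w^2*(b + 35) + w*(8*b^2 + 99*b + 313) + 180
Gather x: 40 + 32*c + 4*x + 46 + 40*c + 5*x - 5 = 72*c + 9*x + 81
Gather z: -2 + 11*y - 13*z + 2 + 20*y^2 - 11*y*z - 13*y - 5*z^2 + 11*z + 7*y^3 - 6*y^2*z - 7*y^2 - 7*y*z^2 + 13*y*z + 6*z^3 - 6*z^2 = 7*y^3 + 13*y^2 - 2*y + 6*z^3 + z^2*(-7*y - 11) + z*(-6*y^2 + 2*y - 2)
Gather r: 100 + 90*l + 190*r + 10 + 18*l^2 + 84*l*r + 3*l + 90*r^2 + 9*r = 18*l^2 + 93*l + 90*r^2 + r*(84*l + 199) + 110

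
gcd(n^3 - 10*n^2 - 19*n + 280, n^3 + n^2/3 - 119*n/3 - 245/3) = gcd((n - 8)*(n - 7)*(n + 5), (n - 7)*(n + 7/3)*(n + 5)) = n^2 - 2*n - 35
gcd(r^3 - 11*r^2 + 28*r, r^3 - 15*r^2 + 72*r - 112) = r^2 - 11*r + 28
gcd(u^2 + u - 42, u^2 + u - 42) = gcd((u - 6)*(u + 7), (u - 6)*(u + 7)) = u^2 + u - 42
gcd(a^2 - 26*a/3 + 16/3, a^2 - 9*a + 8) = a - 8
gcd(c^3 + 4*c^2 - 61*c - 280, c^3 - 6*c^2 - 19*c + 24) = c - 8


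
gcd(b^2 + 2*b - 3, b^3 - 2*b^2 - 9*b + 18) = b + 3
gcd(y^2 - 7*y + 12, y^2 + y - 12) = y - 3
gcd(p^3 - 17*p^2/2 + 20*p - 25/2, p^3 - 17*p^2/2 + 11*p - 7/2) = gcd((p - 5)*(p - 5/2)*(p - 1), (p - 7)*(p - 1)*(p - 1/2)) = p - 1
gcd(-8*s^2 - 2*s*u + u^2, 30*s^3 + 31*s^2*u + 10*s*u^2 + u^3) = 2*s + u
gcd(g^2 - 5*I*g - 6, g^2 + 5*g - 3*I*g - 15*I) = g - 3*I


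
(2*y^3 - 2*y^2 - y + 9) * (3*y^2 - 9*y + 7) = 6*y^5 - 24*y^4 + 29*y^3 + 22*y^2 - 88*y + 63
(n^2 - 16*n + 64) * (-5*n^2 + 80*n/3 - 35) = -5*n^4 + 320*n^3/3 - 2345*n^2/3 + 6800*n/3 - 2240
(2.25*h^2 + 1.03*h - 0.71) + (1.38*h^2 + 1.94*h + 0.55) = 3.63*h^2 + 2.97*h - 0.16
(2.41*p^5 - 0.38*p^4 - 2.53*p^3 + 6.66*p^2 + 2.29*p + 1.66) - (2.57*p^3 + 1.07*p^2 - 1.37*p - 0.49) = 2.41*p^5 - 0.38*p^4 - 5.1*p^3 + 5.59*p^2 + 3.66*p + 2.15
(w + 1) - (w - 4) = 5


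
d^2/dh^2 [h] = 0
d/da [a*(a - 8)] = 2*a - 8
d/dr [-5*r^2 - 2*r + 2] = -10*r - 2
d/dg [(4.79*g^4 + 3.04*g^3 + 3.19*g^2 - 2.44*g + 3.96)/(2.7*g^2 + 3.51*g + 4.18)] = (25.866*g^5 + 58.6467*g^4 + 101.4296*g^3 + 55.9065*g^2 + 5.2844*g - 24.0988)/(7.29*g^4 + 18.954*g^3 + 34.8921*g^2 + 29.3436*g + 17.4724)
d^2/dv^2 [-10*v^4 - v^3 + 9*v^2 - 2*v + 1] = -120*v^2 - 6*v + 18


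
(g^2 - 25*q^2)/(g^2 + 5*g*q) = (g - 5*q)/g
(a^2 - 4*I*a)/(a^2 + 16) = a/(a + 4*I)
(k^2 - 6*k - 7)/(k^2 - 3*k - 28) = (k + 1)/(k + 4)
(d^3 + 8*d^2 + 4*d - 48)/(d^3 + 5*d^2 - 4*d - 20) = (d^2 + 10*d + 24)/(d^2 + 7*d + 10)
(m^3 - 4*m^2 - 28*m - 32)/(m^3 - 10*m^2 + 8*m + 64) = (m + 2)/(m - 4)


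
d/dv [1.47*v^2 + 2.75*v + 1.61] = 2.94*v + 2.75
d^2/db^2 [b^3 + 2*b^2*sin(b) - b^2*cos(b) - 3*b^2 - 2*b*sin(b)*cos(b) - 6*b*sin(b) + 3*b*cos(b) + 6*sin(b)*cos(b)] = -2*b^2*sin(b) + b^2*cos(b) + 10*b*sin(b) + 4*b*sin(2*b) + 5*b*cos(b) + 6*b - 2*sin(b) - 12*sin(2*b) - 14*cos(b) - 4*cos(2*b) - 6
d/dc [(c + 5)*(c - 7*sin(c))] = c - (c + 5)*(7*cos(c) - 1) - 7*sin(c)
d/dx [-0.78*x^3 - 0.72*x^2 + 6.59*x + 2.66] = -2.34*x^2 - 1.44*x + 6.59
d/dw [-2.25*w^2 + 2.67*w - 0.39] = 2.67 - 4.5*w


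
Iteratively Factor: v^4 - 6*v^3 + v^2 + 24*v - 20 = (v + 2)*(v^3 - 8*v^2 + 17*v - 10) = (v - 5)*(v + 2)*(v^2 - 3*v + 2) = (v - 5)*(v - 2)*(v + 2)*(v - 1)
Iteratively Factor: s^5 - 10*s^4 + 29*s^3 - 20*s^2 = (s)*(s^4 - 10*s^3 + 29*s^2 - 20*s) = s*(s - 5)*(s^3 - 5*s^2 + 4*s) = s*(s - 5)*(s - 4)*(s^2 - s) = s^2*(s - 5)*(s - 4)*(s - 1)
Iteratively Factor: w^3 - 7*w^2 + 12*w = (w)*(w^2 - 7*w + 12) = w*(w - 4)*(w - 3)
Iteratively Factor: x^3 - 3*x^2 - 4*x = (x + 1)*(x^2 - 4*x) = x*(x + 1)*(x - 4)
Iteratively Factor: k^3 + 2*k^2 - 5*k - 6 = (k + 1)*(k^2 + k - 6) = (k + 1)*(k + 3)*(k - 2)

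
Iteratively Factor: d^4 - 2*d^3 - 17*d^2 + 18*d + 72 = (d + 2)*(d^3 - 4*d^2 - 9*d + 36) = (d - 4)*(d + 2)*(d^2 - 9) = (d - 4)*(d - 3)*(d + 2)*(d + 3)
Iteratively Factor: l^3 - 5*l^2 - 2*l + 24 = (l - 4)*(l^2 - l - 6) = (l - 4)*(l - 3)*(l + 2)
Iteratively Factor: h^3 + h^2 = (h + 1)*(h^2) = h*(h + 1)*(h)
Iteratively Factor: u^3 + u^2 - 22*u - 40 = (u + 2)*(u^2 - u - 20) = (u + 2)*(u + 4)*(u - 5)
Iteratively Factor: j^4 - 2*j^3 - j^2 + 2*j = (j - 2)*(j^3 - j) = (j - 2)*(j + 1)*(j^2 - j) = j*(j - 2)*(j + 1)*(j - 1)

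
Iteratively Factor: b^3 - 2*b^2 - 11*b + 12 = (b - 4)*(b^2 + 2*b - 3) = (b - 4)*(b + 3)*(b - 1)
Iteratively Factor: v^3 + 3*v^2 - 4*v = (v + 4)*(v^2 - v) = v*(v + 4)*(v - 1)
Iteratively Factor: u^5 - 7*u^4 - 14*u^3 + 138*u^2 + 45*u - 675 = (u - 3)*(u^4 - 4*u^3 - 26*u^2 + 60*u + 225) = (u - 3)*(u + 3)*(u^3 - 7*u^2 - 5*u + 75) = (u - 5)*(u - 3)*(u + 3)*(u^2 - 2*u - 15) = (u - 5)^2*(u - 3)*(u + 3)*(u + 3)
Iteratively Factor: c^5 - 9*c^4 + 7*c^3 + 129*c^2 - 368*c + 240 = (c + 4)*(c^4 - 13*c^3 + 59*c^2 - 107*c + 60) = (c - 3)*(c + 4)*(c^3 - 10*c^2 + 29*c - 20) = (c - 4)*(c - 3)*(c + 4)*(c^2 - 6*c + 5) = (c - 4)*(c - 3)*(c - 1)*(c + 4)*(c - 5)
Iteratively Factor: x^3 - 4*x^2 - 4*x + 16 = (x + 2)*(x^2 - 6*x + 8) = (x - 4)*(x + 2)*(x - 2)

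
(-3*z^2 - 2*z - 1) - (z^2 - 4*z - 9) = -4*z^2 + 2*z + 8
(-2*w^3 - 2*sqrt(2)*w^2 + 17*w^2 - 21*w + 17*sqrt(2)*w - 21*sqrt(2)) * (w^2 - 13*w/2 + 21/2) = -2*w^5 - 2*sqrt(2)*w^4 + 30*w^4 - 305*w^3/2 + 30*sqrt(2)*w^3 - 305*sqrt(2)*w^2/2 + 315*w^2 - 441*w/2 + 315*sqrt(2)*w - 441*sqrt(2)/2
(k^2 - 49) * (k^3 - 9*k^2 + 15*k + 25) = k^5 - 9*k^4 - 34*k^3 + 466*k^2 - 735*k - 1225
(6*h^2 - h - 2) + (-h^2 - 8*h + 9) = 5*h^2 - 9*h + 7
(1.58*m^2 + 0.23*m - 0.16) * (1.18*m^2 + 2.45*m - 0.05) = 1.8644*m^4 + 4.1424*m^3 + 0.2957*m^2 - 0.4035*m + 0.008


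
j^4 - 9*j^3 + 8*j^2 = j^2*(j - 8)*(j - 1)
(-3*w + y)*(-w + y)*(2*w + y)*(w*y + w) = 6*w^4*y + 6*w^4 - 5*w^3*y^2 - 5*w^3*y - 2*w^2*y^3 - 2*w^2*y^2 + w*y^4 + w*y^3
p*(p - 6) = p^2 - 6*p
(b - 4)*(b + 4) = b^2 - 16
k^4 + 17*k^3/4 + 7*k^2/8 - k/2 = k*(k - 1/4)*(k + 1/2)*(k + 4)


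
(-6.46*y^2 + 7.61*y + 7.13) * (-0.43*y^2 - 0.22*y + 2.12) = 2.7778*y^4 - 1.8511*y^3 - 18.4353*y^2 + 14.5646*y + 15.1156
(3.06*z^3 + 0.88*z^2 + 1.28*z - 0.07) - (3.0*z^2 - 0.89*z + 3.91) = 3.06*z^3 - 2.12*z^2 + 2.17*z - 3.98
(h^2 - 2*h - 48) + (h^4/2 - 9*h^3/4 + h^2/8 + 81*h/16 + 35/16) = h^4/2 - 9*h^3/4 + 9*h^2/8 + 49*h/16 - 733/16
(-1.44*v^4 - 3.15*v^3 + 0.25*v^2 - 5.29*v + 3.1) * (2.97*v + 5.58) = -4.2768*v^5 - 17.3907*v^4 - 16.8345*v^3 - 14.3163*v^2 - 20.3112*v + 17.298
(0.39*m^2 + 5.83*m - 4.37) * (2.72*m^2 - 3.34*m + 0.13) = 1.0608*m^4 + 14.555*m^3 - 31.3079*m^2 + 15.3537*m - 0.5681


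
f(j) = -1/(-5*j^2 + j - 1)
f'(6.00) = 0.00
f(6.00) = 0.01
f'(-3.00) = 0.01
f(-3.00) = 0.02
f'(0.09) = 0.11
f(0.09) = 1.05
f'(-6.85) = 0.00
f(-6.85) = 0.00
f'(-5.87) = 0.00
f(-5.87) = 0.01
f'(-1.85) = 0.05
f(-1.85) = 0.05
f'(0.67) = -0.86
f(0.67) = 0.39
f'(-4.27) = 0.00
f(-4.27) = 0.01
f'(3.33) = -0.01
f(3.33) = 0.02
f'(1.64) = -0.09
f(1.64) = 0.08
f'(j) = -(10*j - 1)/(-5*j^2 + j - 1)^2 = (1 - 10*j)/(5*j^2 - j + 1)^2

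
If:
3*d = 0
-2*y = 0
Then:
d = 0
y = 0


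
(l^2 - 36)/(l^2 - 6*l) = (l + 6)/l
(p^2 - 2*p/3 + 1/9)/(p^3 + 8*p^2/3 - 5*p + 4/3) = (p - 1/3)/(p^2 + 3*p - 4)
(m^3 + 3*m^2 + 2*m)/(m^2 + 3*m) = (m^2 + 3*m + 2)/(m + 3)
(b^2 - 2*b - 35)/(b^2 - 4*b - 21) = (b + 5)/(b + 3)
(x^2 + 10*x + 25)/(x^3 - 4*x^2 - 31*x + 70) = (x + 5)/(x^2 - 9*x + 14)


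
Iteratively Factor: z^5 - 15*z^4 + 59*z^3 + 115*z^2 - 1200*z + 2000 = (z - 5)*(z^4 - 10*z^3 + 9*z^2 + 160*z - 400) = (z - 5)^2*(z^3 - 5*z^2 - 16*z + 80) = (z - 5)^2*(z + 4)*(z^2 - 9*z + 20) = (z - 5)^3*(z + 4)*(z - 4)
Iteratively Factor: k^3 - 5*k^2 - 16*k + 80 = (k + 4)*(k^2 - 9*k + 20) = (k - 4)*(k + 4)*(k - 5)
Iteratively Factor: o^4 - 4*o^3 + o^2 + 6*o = (o - 2)*(o^3 - 2*o^2 - 3*o) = (o - 2)*(o + 1)*(o^2 - 3*o) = (o - 3)*(o - 2)*(o + 1)*(o)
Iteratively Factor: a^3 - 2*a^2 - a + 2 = (a + 1)*(a^2 - 3*a + 2) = (a - 2)*(a + 1)*(a - 1)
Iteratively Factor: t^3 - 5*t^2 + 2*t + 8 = (t - 2)*(t^2 - 3*t - 4) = (t - 4)*(t - 2)*(t + 1)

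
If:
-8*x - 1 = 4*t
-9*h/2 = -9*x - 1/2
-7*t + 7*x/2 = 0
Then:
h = -4/45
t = -1/20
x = -1/10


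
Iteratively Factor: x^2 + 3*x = (x + 3)*(x)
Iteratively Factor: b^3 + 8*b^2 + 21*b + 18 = (b + 3)*(b^2 + 5*b + 6) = (b + 2)*(b + 3)*(b + 3)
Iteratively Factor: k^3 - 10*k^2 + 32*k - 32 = (k - 4)*(k^2 - 6*k + 8) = (k - 4)*(k - 2)*(k - 4)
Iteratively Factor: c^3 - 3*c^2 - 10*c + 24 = (c + 3)*(c^2 - 6*c + 8) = (c - 4)*(c + 3)*(c - 2)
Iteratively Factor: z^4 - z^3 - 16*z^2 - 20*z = (z)*(z^3 - z^2 - 16*z - 20) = z*(z + 2)*(z^2 - 3*z - 10) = z*(z + 2)^2*(z - 5)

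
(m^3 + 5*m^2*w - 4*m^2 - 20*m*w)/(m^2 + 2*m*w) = (m^2 + 5*m*w - 4*m - 20*w)/(m + 2*w)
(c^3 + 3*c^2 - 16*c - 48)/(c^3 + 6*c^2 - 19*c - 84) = (c + 4)/(c + 7)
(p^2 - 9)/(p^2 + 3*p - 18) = (p + 3)/(p + 6)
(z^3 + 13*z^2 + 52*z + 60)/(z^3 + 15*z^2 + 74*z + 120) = (z + 2)/(z + 4)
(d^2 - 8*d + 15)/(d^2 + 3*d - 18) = (d - 5)/(d + 6)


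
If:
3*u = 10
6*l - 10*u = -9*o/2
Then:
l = 50/9 - 3*o/4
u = 10/3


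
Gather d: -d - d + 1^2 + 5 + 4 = 10 - 2*d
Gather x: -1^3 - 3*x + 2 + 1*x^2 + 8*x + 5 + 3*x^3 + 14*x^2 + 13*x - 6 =3*x^3 + 15*x^2 + 18*x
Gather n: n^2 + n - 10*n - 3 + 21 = n^2 - 9*n + 18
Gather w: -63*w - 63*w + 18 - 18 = -126*w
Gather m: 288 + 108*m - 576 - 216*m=-108*m - 288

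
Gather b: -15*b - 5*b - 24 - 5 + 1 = -20*b - 28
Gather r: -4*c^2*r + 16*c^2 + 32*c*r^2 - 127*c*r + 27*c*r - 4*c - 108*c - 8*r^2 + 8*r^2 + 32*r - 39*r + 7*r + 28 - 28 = 16*c^2 + 32*c*r^2 - 112*c + r*(-4*c^2 - 100*c)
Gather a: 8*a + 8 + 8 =8*a + 16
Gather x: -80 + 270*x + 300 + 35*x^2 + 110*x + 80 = 35*x^2 + 380*x + 300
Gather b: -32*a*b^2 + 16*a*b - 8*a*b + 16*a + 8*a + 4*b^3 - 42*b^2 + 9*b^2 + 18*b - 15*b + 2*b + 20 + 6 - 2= 24*a + 4*b^3 + b^2*(-32*a - 33) + b*(8*a + 5) + 24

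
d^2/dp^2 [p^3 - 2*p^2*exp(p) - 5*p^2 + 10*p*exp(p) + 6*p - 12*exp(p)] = -2*p^2*exp(p) + 2*p*exp(p) + 6*p + 4*exp(p) - 10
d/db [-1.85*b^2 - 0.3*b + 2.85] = -3.7*b - 0.3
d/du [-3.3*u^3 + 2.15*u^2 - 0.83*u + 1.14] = -9.9*u^2 + 4.3*u - 0.83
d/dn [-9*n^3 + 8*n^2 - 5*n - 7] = -27*n^2 + 16*n - 5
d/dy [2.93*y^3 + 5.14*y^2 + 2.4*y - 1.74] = 8.79*y^2 + 10.28*y + 2.4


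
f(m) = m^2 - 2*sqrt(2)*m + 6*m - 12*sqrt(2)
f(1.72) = -8.56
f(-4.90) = -8.50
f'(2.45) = 8.07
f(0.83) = -13.65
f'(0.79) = 4.75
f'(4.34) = 11.85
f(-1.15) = -19.30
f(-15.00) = 160.46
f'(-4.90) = -6.63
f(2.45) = -3.20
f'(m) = 2*m - 2*sqrt(2) + 6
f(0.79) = -13.84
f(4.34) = 15.63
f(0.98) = -12.90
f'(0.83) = 4.83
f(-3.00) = -17.49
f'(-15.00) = -26.83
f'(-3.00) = -2.83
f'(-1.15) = 0.87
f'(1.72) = 6.61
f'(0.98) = 5.13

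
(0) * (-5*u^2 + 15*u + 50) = 0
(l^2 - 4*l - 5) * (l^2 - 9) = l^4 - 4*l^3 - 14*l^2 + 36*l + 45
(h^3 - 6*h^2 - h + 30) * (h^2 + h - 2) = h^5 - 5*h^4 - 9*h^3 + 41*h^2 + 32*h - 60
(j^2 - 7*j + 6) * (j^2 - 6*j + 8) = j^4 - 13*j^3 + 56*j^2 - 92*j + 48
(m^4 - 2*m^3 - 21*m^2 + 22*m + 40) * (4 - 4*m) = -4*m^5 + 12*m^4 + 76*m^3 - 172*m^2 - 72*m + 160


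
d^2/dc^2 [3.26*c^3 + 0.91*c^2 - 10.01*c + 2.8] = 19.56*c + 1.82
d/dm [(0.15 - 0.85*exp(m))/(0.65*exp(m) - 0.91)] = 0.676*exp(m)/(0.65*exp(m) - 0.91)^2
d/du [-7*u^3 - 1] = -21*u^2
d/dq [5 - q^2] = -2*q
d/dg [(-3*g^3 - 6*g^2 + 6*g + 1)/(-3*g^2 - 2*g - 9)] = (9*g^4 + 12*g^3 + 111*g^2 + 114*g - 52)/(9*g^4 + 12*g^3 + 58*g^2 + 36*g + 81)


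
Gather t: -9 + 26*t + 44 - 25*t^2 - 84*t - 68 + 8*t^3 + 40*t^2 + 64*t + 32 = 8*t^3 + 15*t^2 + 6*t - 1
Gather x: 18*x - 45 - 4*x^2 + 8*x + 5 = -4*x^2 + 26*x - 40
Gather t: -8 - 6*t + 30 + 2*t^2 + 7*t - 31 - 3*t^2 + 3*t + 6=-t^2 + 4*t - 3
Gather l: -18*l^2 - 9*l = -18*l^2 - 9*l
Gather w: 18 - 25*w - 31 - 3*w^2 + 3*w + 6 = -3*w^2 - 22*w - 7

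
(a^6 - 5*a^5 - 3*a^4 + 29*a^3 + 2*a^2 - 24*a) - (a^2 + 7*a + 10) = a^6 - 5*a^5 - 3*a^4 + 29*a^3 + a^2 - 31*a - 10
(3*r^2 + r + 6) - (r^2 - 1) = 2*r^2 + r + 7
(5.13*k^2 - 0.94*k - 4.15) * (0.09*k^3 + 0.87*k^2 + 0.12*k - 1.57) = 0.4617*k^5 + 4.3785*k^4 - 0.5757*k^3 - 11.7774*k^2 + 0.9778*k + 6.5155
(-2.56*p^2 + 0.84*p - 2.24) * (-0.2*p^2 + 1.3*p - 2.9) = 0.512*p^4 - 3.496*p^3 + 8.964*p^2 - 5.348*p + 6.496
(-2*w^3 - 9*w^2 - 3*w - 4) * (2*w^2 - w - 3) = -4*w^5 - 16*w^4 + 9*w^3 + 22*w^2 + 13*w + 12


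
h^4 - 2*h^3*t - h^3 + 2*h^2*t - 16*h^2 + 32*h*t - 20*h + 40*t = (h - 5)*(h + 2)^2*(h - 2*t)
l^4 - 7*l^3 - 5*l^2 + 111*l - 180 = (l - 5)*(l - 3)^2*(l + 4)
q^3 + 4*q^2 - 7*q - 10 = (q - 2)*(q + 1)*(q + 5)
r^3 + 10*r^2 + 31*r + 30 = (r + 2)*(r + 3)*(r + 5)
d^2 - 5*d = d*(d - 5)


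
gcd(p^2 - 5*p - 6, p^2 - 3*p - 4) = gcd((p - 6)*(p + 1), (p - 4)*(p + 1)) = p + 1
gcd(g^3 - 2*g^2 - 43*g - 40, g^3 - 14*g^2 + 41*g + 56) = g^2 - 7*g - 8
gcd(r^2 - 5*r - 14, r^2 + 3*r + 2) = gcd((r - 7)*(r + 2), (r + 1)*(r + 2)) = r + 2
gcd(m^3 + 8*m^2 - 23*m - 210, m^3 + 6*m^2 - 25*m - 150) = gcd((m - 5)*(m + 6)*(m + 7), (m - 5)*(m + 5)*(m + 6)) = m^2 + m - 30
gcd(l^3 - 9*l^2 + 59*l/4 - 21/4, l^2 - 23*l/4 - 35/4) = l - 7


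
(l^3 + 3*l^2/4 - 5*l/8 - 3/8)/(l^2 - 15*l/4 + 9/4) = (2*l^2 + 3*l + 1)/(2*(l - 3))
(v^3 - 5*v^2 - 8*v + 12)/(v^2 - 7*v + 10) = (v^3 - 5*v^2 - 8*v + 12)/(v^2 - 7*v + 10)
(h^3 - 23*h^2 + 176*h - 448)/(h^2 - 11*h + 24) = (h^2 - 15*h + 56)/(h - 3)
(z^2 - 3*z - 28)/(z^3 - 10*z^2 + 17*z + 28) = (z + 4)/(z^2 - 3*z - 4)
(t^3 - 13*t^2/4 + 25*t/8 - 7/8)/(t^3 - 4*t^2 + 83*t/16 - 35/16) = 2*(2*t - 1)/(4*t - 5)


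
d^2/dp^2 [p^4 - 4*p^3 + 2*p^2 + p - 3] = 12*p^2 - 24*p + 4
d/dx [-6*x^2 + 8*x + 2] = 8 - 12*x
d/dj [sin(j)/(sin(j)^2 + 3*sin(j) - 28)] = (cos(j)^2 - 29)*cos(j)/((sin(j) - 4)^2*(sin(j) + 7)^2)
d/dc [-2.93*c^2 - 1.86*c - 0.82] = -5.86*c - 1.86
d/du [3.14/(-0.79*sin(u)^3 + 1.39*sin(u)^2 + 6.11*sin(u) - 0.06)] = (7.4418*sin(u)^2 - 8.7292*sin(u) - 19.1854)*cos(u)/(0.79*sin(u)^3 - 1.39*sin(u)^2 - 6.11*sin(u) + 0.06)^2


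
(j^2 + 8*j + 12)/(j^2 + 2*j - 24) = (j + 2)/(j - 4)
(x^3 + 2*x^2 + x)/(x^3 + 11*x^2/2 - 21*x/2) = 2*(x^2 + 2*x + 1)/(2*x^2 + 11*x - 21)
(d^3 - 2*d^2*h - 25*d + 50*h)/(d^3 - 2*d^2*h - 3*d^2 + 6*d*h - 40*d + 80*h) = (d - 5)/(d - 8)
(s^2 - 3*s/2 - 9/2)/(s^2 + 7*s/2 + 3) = (s - 3)/(s + 2)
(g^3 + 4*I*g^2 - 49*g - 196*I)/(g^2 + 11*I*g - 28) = (g^2 - 49)/(g + 7*I)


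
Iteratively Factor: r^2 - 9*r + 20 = (r - 4)*(r - 5)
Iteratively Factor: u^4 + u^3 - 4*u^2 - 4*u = (u + 2)*(u^3 - u^2 - 2*u) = (u + 1)*(u + 2)*(u^2 - 2*u) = (u - 2)*(u + 1)*(u + 2)*(u)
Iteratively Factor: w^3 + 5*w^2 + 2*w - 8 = (w + 2)*(w^2 + 3*w - 4) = (w - 1)*(w + 2)*(w + 4)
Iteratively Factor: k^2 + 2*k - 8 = (k - 2)*(k + 4)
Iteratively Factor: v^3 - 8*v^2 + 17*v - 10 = (v - 1)*(v^2 - 7*v + 10) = (v - 2)*(v - 1)*(v - 5)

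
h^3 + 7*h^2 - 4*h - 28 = (h - 2)*(h + 2)*(h + 7)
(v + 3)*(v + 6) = v^2 + 9*v + 18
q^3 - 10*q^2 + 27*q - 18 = (q - 6)*(q - 3)*(q - 1)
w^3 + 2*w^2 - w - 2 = (w - 1)*(w + 1)*(w + 2)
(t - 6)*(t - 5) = t^2 - 11*t + 30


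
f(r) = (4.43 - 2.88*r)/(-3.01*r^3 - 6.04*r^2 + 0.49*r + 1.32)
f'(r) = (4.43 - 2.88*r)*(9.03*r^2 + 12.08*r - 0.49)/(-3.01*r^3 - 6.04*r^2 + 0.49*r + 1.32)^2 - 2.88/(-3.01*r^3 - 6.04*r^2 + 0.49*r + 1.32) = (-17.3376*r^3 + 22.6077*r^2 + 53.5144*r - 5.9723)/(9.0601*r^6 + 36.3608*r^5 + 33.5318*r^4 - 13.8656*r^3 - 15.7055*r^2 + 1.2936*r + 1.7424)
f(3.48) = 0.03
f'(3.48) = -0.01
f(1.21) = -0.08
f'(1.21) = 0.41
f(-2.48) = 1.30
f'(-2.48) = 3.37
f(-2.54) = 1.13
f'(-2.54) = 2.65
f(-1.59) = -3.43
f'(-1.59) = 5.18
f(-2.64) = 0.90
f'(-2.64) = 1.86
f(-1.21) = -2.84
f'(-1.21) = -0.89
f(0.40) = 9.18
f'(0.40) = 140.80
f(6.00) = 0.01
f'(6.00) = -0.00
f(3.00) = 0.03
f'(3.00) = -0.01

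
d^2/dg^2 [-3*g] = 0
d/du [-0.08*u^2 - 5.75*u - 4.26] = -0.16*u - 5.75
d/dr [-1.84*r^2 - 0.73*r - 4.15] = -3.68*r - 0.73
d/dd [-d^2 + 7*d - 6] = 7 - 2*d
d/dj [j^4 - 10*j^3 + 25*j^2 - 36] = 2*j*(2*j^2 - 15*j + 25)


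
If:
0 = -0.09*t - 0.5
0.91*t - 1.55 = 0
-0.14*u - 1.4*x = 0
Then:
No Solution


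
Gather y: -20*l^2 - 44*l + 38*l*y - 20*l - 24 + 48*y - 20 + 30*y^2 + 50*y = -20*l^2 - 64*l + 30*y^2 + y*(38*l + 98) - 44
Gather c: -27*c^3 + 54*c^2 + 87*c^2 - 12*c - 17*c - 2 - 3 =-27*c^3 + 141*c^2 - 29*c - 5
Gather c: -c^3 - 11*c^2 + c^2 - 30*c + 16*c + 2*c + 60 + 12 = -c^3 - 10*c^2 - 12*c + 72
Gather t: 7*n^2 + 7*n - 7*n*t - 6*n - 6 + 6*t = 7*n^2 + n + t*(6 - 7*n) - 6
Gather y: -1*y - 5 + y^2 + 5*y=y^2 + 4*y - 5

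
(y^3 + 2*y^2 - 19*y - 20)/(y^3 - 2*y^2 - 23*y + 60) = (y + 1)/(y - 3)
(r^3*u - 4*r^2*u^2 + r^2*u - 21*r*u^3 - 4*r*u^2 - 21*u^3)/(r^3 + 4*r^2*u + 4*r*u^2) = u*(r^3 - 4*r^2*u + r^2 - 21*r*u^2 - 4*r*u - 21*u^2)/(r*(r^2 + 4*r*u + 4*u^2))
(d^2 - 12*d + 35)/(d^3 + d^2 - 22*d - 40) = (d - 7)/(d^2 + 6*d + 8)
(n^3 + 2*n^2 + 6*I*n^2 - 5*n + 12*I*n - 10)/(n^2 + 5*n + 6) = (n^2 + 6*I*n - 5)/(n + 3)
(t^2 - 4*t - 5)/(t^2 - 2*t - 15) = (t + 1)/(t + 3)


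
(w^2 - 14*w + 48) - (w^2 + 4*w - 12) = 60 - 18*w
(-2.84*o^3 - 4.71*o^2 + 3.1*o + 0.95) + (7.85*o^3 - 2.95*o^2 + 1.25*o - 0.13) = 5.01*o^3 - 7.66*o^2 + 4.35*o + 0.82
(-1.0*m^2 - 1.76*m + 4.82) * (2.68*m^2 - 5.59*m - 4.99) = -2.68*m^4 + 0.8732*m^3 + 27.746*m^2 - 18.1614*m - 24.0518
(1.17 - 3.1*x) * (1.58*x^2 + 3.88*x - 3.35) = -4.898*x^3 - 10.1794*x^2 + 14.9246*x - 3.9195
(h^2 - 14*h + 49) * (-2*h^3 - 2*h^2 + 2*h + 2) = -2*h^5 + 26*h^4 - 68*h^3 - 124*h^2 + 70*h + 98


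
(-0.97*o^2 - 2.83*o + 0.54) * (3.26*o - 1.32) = -3.1622*o^3 - 7.9454*o^2 + 5.496*o - 0.7128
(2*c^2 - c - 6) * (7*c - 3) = 14*c^3 - 13*c^2 - 39*c + 18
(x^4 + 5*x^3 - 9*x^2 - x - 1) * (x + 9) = x^5 + 14*x^4 + 36*x^3 - 82*x^2 - 10*x - 9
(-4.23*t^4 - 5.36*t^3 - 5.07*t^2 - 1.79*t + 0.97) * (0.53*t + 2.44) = -2.2419*t^5 - 13.162*t^4 - 15.7655*t^3 - 13.3195*t^2 - 3.8535*t + 2.3668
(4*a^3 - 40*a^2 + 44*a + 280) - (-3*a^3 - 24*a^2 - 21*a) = 7*a^3 - 16*a^2 + 65*a + 280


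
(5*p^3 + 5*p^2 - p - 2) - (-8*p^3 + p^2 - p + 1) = 13*p^3 + 4*p^2 - 3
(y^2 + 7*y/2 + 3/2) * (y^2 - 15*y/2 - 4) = y^4 - 4*y^3 - 115*y^2/4 - 101*y/4 - 6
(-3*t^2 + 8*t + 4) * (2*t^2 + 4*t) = -6*t^4 + 4*t^3 + 40*t^2 + 16*t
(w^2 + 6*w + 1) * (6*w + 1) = 6*w^3 + 37*w^2 + 12*w + 1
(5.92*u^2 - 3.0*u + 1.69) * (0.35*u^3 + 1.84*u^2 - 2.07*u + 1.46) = 2.072*u^5 + 9.8428*u^4 - 17.1829*u^3 + 17.9628*u^2 - 7.8783*u + 2.4674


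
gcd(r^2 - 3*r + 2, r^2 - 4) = r - 2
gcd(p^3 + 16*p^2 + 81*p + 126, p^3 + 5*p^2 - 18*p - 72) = p^2 + 9*p + 18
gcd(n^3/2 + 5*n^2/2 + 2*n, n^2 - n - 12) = 1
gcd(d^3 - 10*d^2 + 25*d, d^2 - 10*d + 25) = d^2 - 10*d + 25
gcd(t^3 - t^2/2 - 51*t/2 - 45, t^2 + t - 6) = t + 3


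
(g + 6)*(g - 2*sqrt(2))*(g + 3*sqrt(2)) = g^3 + sqrt(2)*g^2 + 6*g^2 - 12*g + 6*sqrt(2)*g - 72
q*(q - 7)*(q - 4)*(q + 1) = q^4 - 10*q^3 + 17*q^2 + 28*q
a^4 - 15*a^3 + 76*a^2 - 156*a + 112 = (a - 7)*(a - 4)*(a - 2)^2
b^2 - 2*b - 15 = (b - 5)*(b + 3)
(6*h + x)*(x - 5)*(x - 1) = 6*h*x^2 - 36*h*x + 30*h + x^3 - 6*x^2 + 5*x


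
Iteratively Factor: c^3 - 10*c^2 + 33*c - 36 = (c - 3)*(c^2 - 7*c + 12) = (c - 4)*(c - 3)*(c - 3)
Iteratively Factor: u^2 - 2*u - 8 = (u + 2)*(u - 4)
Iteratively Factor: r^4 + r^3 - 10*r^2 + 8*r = (r - 2)*(r^3 + 3*r^2 - 4*r) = r*(r - 2)*(r^2 + 3*r - 4) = r*(r - 2)*(r + 4)*(r - 1)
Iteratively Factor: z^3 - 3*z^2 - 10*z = (z)*(z^2 - 3*z - 10) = z*(z - 5)*(z + 2)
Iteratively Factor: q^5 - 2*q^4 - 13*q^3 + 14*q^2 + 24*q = (q + 1)*(q^4 - 3*q^3 - 10*q^2 + 24*q) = (q - 2)*(q + 1)*(q^3 - q^2 - 12*q) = q*(q - 2)*(q + 1)*(q^2 - q - 12) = q*(q - 2)*(q + 1)*(q + 3)*(q - 4)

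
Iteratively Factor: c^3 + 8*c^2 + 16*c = (c)*(c^2 + 8*c + 16) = c*(c + 4)*(c + 4)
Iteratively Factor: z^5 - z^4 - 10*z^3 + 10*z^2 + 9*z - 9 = (z - 1)*(z^4 - 10*z^2 + 9) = (z - 1)^2*(z^3 + z^2 - 9*z - 9) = (z - 1)^2*(z + 1)*(z^2 - 9) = (z - 3)*(z - 1)^2*(z + 1)*(z + 3)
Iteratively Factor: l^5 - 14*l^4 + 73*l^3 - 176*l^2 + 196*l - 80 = (l - 2)*(l^4 - 12*l^3 + 49*l^2 - 78*l + 40) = (l - 2)*(l - 1)*(l^3 - 11*l^2 + 38*l - 40) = (l - 4)*(l - 2)*(l - 1)*(l^2 - 7*l + 10) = (l - 4)*(l - 2)^2*(l - 1)*(l - 5)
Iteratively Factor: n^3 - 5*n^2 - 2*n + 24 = (n - 4)*(n^2 - n - 6) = (n - 4)*(n + 2)*(n - 3)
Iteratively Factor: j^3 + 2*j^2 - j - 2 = (j + 2)*(j^2 - 1) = (j - 1)*(j + 2)*(j + 1)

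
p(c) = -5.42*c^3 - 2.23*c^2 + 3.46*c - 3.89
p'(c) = -16.26*c^2 - 4.46*c + 3.46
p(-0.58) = -5.59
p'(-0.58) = 0.58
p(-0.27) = -4.88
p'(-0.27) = 3.48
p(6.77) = -1764.44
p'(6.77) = -771.98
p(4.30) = -461.17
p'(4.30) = -316.37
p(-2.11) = 29.80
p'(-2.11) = -59.52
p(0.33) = -3.19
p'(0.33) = 0.22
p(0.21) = -3.31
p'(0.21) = 1.81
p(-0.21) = -4.66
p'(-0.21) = 3.68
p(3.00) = -159.92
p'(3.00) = -156.26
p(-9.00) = 3735.52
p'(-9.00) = -1273.46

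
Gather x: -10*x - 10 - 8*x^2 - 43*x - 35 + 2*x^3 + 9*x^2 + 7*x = 2*x^3 + x^2 - 46*x - 45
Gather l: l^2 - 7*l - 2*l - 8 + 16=l^2 - 9*l + 8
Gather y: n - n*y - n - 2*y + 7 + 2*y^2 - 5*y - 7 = 2*y^2 + y*(-n - 7)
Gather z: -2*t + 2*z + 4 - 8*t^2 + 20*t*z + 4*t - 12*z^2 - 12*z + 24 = -8*t^2 + 2*t - 12*z^2 + z*(20*t - 10) + 28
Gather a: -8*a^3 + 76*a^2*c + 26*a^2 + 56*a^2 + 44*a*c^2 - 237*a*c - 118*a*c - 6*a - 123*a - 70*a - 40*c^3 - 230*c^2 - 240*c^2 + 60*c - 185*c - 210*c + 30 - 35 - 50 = -8*a^3 + a^2*(76*c + 82) + a*(44*c^2 - 355*c - 199) - 40*c^3 - 470*c^2 - 335*c - 55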